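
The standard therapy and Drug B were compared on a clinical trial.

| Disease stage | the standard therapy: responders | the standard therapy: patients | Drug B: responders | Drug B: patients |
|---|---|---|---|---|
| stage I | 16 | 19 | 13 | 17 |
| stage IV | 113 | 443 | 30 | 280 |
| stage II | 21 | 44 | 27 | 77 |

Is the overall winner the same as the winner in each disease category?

Stage I: the standard therapy 16/19 = 84.2%, Drug B 13/17 = 76.5% → the standard therapy
Stage IV: the standard therapy 113/443 = 25.5%, Drug B 30/280 = 10.7% → the standard therapy
Stage II: the standard therapy 21/44 = 47.7%, Drug B 27/77 = 35.1% → the standard therapy
Overall: the standard therapy 150/506 = 29.6%, Drug B 70/374 = 18.7% → the standard therapy
The standard therapy wins overall and in every disease group — no reversal.

Yes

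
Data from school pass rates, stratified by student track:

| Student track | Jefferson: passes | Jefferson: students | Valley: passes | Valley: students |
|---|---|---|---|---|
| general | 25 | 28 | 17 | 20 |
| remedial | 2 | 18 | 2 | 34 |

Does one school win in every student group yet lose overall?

No

General: Jefferson 25/28 = 89.3%, Valley 17/20 = 85.0% → Jefferson
Remedial: Jefferson 2/18 = 11.1%, Valley 2/34 = 5.9% → Jefferson
Overall: Jefferson 27/46 = 58.7%, Valley 19/54 = 35.2% → Jefferson
Jefferson wins overall and in every student group — no reversal.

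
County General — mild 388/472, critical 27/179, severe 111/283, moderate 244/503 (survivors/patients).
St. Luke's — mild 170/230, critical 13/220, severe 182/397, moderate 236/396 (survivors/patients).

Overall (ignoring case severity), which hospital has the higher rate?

Mild: County General 388/472 = 82.2%, St. Luke's 170/230 = 73.9% → County General
Critical: County General 27/179 = 15.1%, St. Luke's 13/220 = 5.9% → County General
Severe: County General 111/283 = 39.2%, St. Luke's 182/397 = 45.8% → St. Luke's
Moderate: County General 244/503 = 48.5%, St. Luke's 236/396 = 59.6% → St. Luke's
Overall: County General 770/1437 = 53.6%, St. Luke's 601/1243 = 48.4% → County General
(Neither sweeps every case group, but County General has the higher pooled rate.)

County General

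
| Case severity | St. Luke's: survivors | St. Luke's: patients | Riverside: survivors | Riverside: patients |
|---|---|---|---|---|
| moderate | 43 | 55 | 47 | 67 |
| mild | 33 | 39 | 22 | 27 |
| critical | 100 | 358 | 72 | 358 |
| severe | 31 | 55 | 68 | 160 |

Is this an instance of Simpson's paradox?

Moderate: St. Luke's 43/55 = 78.2%, Riverside 47/67 = 70.1% → St. Luke's
Mild: St. Luke's 33/39 = 84.6%, Riverside 22/27 = 81.5% → St. Luke's
Critical: St. Luke's 100/358 = 27.9%, Riverside 72/358 = 20.1% → St. Luke's
Severe: St. Luke's 31/55 = 56.4%, Riverside 68/160 = 42.5% → St. Luke's
Overall: St. Luke's 207/507 = 40.8%, Riverside 209/612 = 34.2% → St. Luke's
St. Luke's wins overall and in every case group — no reversal.

No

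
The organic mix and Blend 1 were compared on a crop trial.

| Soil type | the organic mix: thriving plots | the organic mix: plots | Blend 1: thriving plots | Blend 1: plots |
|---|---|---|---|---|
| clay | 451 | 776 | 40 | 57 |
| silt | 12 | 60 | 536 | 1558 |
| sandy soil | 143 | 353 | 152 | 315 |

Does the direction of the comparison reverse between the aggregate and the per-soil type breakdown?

Yes

Clay: the organic mix 451/776 = 58.1%, Blend 1 40/57 = 70.2% → Blend 1
Silt: the organic mix 12/60 = 20.0%, Blend 1 536/1558 = 34.4% → Blend 1
Sandy soil: the organic mix 143/353 = 40.5%, Blend 1 152/315 = 48.3% → Blend 1
Overall: the organic mix 606/1189 = 51.0%, Blend 1 728/1930 = 37.7% → the organic mix
Blend 1 wins each soil group but the organic mix wins overall — the comparison reverses. Blend 1's plots skew toward silt, which has a lower base rate.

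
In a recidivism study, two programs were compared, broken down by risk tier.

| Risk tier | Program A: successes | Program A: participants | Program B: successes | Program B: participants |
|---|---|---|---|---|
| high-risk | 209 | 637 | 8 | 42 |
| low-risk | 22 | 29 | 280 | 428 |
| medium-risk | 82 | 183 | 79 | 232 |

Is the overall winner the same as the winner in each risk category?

High-risk: Program A 209/637 = 32.8%, Program B 8/42 = 19.0% → Program A
Low-risk: Program A 22/29 = 75.9%, Program B 280/428 = 65.4% → Program A
Medium-risk: Program A 82/183 = 44.8%, Program B 79/232 = 34.1% → Program A
Overall: Program A 313/849 = 36.9%, Program B 367/702 = 52.3% → Program B
Program A wins each risk group but Program B wins overall — the comparison reverses. Program A's participants skew toward high-risk, which has a lower base rate.

No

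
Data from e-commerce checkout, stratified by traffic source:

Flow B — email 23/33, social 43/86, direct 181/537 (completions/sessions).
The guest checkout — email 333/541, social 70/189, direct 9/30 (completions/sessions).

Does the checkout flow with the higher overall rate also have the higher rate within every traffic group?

No

Email: Flow B 23/33 = 69.7%, the guest checkout 333/541 = 61.6% → Flow B
Social: Flow B 43/86 = 50.0%, the guest checkout 70/189 = 37.0% → Flow B
Direct: Flow B 181/537 = 33.7%, the guest checkout 9/30 = 30.0% → Flow B
Overall: Flow B 247/656 = 37.7%, the guest checkout 412/760 = 54.2% → the guest checkout
Flow B wins each traffic group but the guest checkout wins overall — the comparison reverses. Flow B's sessions skew toward direct, which has a lower base rate.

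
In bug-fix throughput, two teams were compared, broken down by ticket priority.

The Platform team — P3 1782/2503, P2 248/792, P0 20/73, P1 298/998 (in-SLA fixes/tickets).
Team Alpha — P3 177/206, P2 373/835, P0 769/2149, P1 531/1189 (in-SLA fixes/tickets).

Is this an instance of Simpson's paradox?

Yes

P3: the Platform team 1782/2503 = 71.2%, Team Alpha 177/206 = 85.9% → Team Alpha
P2: the Platform team 248/792 = 31.3%, Team Alpha 373/835 = 44.7% → Team Alpha
P0: the Platform team 20/73 = 27.4%, Team Alpha 769/2149 = 35.8% → Team Alpha
P1: the Platform team 298/998 = 29.9%, Team Alpha 531/1189 = 44.7% → Team Alpha
Overall: the Platform team 2348/4366 = 53.8%, Team Alpha 1850/4379 = 42.2% → the Platform team
Team Alpha wins each ticket group but the Platform team wins overall — the comparison reverses. Team Alpha's tickets skew toward P0, which has a lower base rate.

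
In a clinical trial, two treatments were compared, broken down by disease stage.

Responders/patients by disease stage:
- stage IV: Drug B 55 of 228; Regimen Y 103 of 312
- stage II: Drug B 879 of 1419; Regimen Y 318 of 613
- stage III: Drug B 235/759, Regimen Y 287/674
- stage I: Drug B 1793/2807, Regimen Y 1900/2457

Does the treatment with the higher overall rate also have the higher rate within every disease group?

No

Stage IV: Drug B 55/228 = 24.1%, Regimen Y 103/312 = 33.0% → Regimen Y
Stage II: Drug B 879/1419 = 61.9%, Regimen Y 318/613 = 51.9% → Drug B
Stage III: Drug B 235/759 = 31.0%, Regimen Y 287/674 = 42.6% → Regimen Y
Stage I: Drug B 1793/2807 = 63.9%, Regimen Y 1900/2457 = 77.3% → Regimen Y
Overall: Drug B 2962/5213 = 56.8%, Regimen Y 2608/4056 = 64.3% → Regimen Y
Neither sweeps: Drug B wins 1 of 4 groups, Regimen Y wins 3. Regimen Y wins overall but not every group — no Simpson reversal.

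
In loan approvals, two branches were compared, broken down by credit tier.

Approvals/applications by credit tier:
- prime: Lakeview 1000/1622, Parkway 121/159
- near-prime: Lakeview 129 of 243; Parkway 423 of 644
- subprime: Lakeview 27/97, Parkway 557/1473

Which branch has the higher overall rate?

Prime: Lakeview 1000/1622 = 61.7%, Parkway 121/159 = 76.1% → Parkway
Near-prime: Lakeview 129/243 = 53.1%, Parkway 423/644 = 65.7% → Parkway
Subprime: Lakeview 27/97 = 27.8%, Parkway 557/1473 = 37.8% → Parkway
Overall: Lakeview 1156/1962 = 58.9%, Parkway 1101/2276 = 48.4% → Lakeview
(Parkway wins every credit group but Lakeview wins overall — Parkway's applications skew toward the low-rate subprime group.)

Lakeview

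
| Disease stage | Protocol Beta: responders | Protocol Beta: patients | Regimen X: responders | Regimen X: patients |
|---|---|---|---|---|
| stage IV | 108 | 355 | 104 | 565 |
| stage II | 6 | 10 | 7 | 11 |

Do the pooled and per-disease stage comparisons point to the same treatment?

No

Stage IV: Protocol Beta 108/355 = 30.4%, Regimen X 104/565 = 18.4% → Protocol Beta
Stage II: Protocol Beta 6/10 = 60.0%, Regimen X 7/11 = 63.6% → Regimen X
Overall: Protocol Beta 114/365 = 31.2%, Regimen X 111/576 = 19.3% → Protocol Beta
Neither sweeps: Protocol Beta wins 1 of 2 groups, Regimen X wins 1. Protocol Beta wins overall but not every group — no Simpson reversal.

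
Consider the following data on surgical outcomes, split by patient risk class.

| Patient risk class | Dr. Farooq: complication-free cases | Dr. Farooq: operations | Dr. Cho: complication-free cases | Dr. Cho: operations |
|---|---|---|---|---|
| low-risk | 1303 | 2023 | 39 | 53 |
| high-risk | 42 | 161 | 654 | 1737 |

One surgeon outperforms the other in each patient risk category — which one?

Dr. Cho

Low-risk: Dr. Farooq 1303/2023 = 64.4%, Dr. Cho 39/53 = 73.6% → Dr. Cho
High-risk: Dr. Farooq 42/161 = 26.1%, Dr. Cho 654/1737 = 37.7% → Dr. Cho
Dr. Cho has the higher rate in both groups.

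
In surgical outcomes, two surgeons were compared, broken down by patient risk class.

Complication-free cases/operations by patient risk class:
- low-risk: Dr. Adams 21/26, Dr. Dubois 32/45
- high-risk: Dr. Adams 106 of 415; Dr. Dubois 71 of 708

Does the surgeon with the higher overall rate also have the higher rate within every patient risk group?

Low-risk: Dr. Adams 21/26 = 80.8%, Dr. Dubois 32/45 = 71.1% → Dr. Adams
High-risk: Dr. Adams 106/415 = 25.5%, Dr. Dubois 71/708 = 10.0% → Dr. Adams
Overall: Dr. Adams 127/441 = 28.8%, Dr. Dubois 103/753 = 13.7% → Dr. Adams
Dr. Adams wins overall and in every patient risk group — no reversal.

Yes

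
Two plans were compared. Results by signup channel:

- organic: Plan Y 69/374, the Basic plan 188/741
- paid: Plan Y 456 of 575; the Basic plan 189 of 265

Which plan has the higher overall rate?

Organic: Plan Y 69/374 = 18.4%, the Basic plan 188/741 = 25.4% → the Basic plan
Paid: Plan Y 456/575 = 79.3%, the Basic plan 189/265 = 71.3% → Plan Y
Overall: Plan Y 525/949 = 55.3%, the Basic plan 377/1006 = 37.5% → Plan Y
(Neither sweeps every signup group, but Plan Y has the higher pooled rate.)

Plan Y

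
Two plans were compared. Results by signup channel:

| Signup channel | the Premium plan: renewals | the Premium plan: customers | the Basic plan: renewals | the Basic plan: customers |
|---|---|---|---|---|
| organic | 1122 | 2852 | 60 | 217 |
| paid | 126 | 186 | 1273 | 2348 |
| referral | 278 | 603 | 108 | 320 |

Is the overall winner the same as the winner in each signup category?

No

Organic: the Premium plan 1122/2852 = 39.3%, the Basic plan 60/217 = 27.6% → the Premium plan
Paid: the Premium plan 126/186 = 67.7%, the Basic plan 1273/2348 = 54.2% → the Premium plan
Referral: the Premium plan 278/603 = 46.1%, the Basic plan 108/320 = 33.8% → the Premium plan
Overall: the Premium plan 1526/3641 = 41.9%, the Basic plan 1441/2885 = 49.9% → the Basic plan
The Premium plan wins each signup group but the Basic plan wins overall — the comparison reverses. The Premium plan's customers skew toward organic, which has a lower base rate.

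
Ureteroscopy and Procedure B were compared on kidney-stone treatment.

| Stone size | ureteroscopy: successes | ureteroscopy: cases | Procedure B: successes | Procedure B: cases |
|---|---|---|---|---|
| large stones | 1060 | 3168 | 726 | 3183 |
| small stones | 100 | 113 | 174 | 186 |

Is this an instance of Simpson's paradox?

Large stones: ureteroscopy 1060/3168 = 33.5%, Procedure B 726/3183 = 22.8% → ureteroscopy
Small stones: ureteroscopy 100/113 = 88.5%, Procedure B 174/186 = 93.5% → Procedure B
Overall: ureteroscopy 1160/3281 = 35.4%, Procedure B 900/3369 = 26.7% → ureteroscopy
Neither sweeps: ureteroscopy wins 1 of 2 groups, Procedure B wins 1. Ureteroscopy wins overall but not every group — no Simpson reversal.

No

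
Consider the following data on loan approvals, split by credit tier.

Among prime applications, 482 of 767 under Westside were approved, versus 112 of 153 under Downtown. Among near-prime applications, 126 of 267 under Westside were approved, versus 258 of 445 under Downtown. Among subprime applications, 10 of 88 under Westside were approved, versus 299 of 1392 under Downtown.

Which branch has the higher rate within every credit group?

Prime: Westside 482/767 = 62.8%, Downtown 112/153 = 73.2% → Downtown
Near-prime: Westside 126/267 = 47.2%, Downtown 258/445 = 58.0% → Downtown
Subprime: Westside 10/88 = 11.4%, Downtown 299/1392 = 21.5% → Downtown
Downtown has the higher rate in all 3 groups.

Downtown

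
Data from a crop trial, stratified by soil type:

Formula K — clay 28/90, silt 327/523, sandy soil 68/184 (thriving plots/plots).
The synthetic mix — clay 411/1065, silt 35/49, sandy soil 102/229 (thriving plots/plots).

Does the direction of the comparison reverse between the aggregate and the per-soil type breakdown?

Yes

Clay: Formula K 28/90 = 31.1%, the synthetic mix 411/1065 = 38.6% → the synthetic mix
Silt: Formula K 327/523 = 62.5%, the synthetic mix 35/49 = 71.4% → the synthetic mix
Sandy soil: Formula K 68/184 = 37.0%, the synthetic mix 102/229 = 44.5% → the synthetic mix
Overall: Formula K 423/797 = 53.1%, the synthetic mix 548/1343 = 40.8% → Formula K
The synthetic mix wins each soil group but Formula K wins overall — the comparison reverses. The synthetic mix's plots skew toward clay, which has a lower base rate.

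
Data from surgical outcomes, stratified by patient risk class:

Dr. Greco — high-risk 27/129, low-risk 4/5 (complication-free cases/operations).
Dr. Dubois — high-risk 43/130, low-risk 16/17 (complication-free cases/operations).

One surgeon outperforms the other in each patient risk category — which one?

High-risk: Dr. Greco 27/129 = 20.9%, Dr. Dubois 43/130 = 33.1% → Dr. Dubois
Low-risk: Dr. Greco 4/5 = 80.0%, Dr. Dubois 16/17 = 94.1% → Dr. Dubois
Dr. Dubois has the higher rate in both groups.

Dr. Dubois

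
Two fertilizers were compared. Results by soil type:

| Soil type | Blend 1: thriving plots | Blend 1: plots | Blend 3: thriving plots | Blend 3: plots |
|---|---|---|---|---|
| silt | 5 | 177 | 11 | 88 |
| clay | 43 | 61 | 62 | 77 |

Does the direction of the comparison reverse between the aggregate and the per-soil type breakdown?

Silt: Blend 1 5/177 = 2.8%, Blend 3 11/88 = 12.5% → Blend 3
Clay: Blend 1 43/61 = 70.5%, Blend 3 62/77 = 80.5% → Blend 3
Overall: Blend 1 48/238 = 20.2%, Blend 3 73/165 = 44.2% → Blend 3
Blend 3 wins overall and in every soil group — no reversal.

No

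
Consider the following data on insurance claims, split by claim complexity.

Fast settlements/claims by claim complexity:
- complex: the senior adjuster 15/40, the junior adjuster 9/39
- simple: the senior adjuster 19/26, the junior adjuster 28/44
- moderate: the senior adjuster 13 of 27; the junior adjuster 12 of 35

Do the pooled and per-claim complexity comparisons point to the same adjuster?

Yes

Complex: the senior adjuster 15/40 = 37.5%, the junior adjuster 9/39 = 23.1% → the senior adjuster
Simple: the senior adjuster 19/26 = 73.1%, the junior adjuster 28/44 = 63.6% → the senior adjuster
Moderate: the senior adjuster 13/27 = 48.1%, the junior adjuster 12/35 = 34.3% → the senior adjuster
Overall: the senior adjuster 47/93 = 50.5%, the junior adjuster 49/118 = 41.5% → the senior adjuster
The senior adjuster wins overall and in every claim group — no reversal.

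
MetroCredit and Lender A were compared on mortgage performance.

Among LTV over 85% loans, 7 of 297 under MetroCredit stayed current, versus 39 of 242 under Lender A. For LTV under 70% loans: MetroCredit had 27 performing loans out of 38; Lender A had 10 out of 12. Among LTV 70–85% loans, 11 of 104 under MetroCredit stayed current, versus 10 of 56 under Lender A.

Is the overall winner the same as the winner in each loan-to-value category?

Yes

LTV over 85%: MetroCredit 7/297 = 2.4%, Lender A 39/242 = 16.1% → Lender A
LTV under 70%: MetroCredit 27/38 = 71.1%, Lender A 10/12 = 83.3% → Lender A
LTV 70–85%: MetroCredit 11/104 = 10.6%, Lender A 10/56 = 17.9% → Lender A
Overall: MetroCredit 45/439 = 10.3%, Lender A 59/310 = 19.0% → Lender A
Lender A wins overall and in every loan-to-value group — no reversal.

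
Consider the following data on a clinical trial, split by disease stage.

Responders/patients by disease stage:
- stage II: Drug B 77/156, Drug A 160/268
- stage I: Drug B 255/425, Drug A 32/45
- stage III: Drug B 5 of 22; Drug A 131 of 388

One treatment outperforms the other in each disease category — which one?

Drug A

Stage II: Drug B 77/156 = 49.4%, Drug A 160/268 = 59.7% → Drug A
Stage I: Drug B 255/425 = 60.0%, Drug A 32/45 = 71.1% → Drug A
Stage III: Drug B 5/22 = 22.7%, Drug A 131/388 = 33.8% → Drug A
Drug A has the higher rate in all 3 groups.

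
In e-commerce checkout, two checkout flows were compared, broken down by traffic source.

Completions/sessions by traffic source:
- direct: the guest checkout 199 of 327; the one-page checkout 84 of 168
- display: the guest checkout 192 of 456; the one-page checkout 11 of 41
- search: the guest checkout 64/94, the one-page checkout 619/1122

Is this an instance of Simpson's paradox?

Direct: the guest checkout 199/327 = 60.9%, the one-page checkout 84/168 = 50.0% → the guest checkout
Display: the guest checkout 192/456 = 42.1%, the one-page checkout 11/41 = 26.8% → the guest checkout
Search: the guest checkout 64/94 = 68.1%, the one-page checkout 619/1122 = 55.2% → the guest checkout
Overall: the guest checkout 455/877 = 51.9%, the one-page checkout 714/1331 = 53.6% → the one-page checkout
The guest checkout wins each traffic group but the one-page checkout wins overall — the comparison reverses. The guest checkout's sessions skew toward display, which has a lower base rate.

Yes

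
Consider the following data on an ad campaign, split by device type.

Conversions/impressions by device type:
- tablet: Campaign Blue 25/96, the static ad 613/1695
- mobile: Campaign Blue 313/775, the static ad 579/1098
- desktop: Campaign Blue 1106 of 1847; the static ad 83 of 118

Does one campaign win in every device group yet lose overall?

Yes

Tablet: Campaign Blue 25/96 = 26.0%, the static ad 613/1695 = 36.2% → the static ad
Mobile: Campaign Blue 313/775 = 40.4%, the static ad 579/1098 = 52.7% → the static ad
Desktop: Campaign Blue 1106/1847 = 59.9%, the static ad 83/118 = 70.3% → the static ad
Overall: Campaign Blue 1444/2718 = 53.1%, the static ad 1275/2911 = 43.8% → Campaign Blue
The static ad wins each device group but Campaign Blue wins overall — the comparison reverses. The static ad's impressions skew toward tablet, which has a lower base rate.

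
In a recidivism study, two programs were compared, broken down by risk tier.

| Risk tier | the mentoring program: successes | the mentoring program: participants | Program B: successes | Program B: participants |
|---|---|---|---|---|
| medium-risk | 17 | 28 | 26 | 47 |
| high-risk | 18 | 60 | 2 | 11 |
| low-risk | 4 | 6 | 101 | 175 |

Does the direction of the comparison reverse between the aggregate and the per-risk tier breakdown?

Yes

Medium-risk: the mentoring program 17/28 = 60.7%, Program B 26/47 = 55.3% → the mentoring program
High-risk: the mentoring program 18/60 = 30.0%, Program B 2/11 = 18.2% → the mentoring program
Low-risk: the mentoring program 4/6 = 66.7%, Program B 101/175 = 57.7% → the mentoring program
Overall: the mentoring program 39/94 = 41.5%, Program B 129/233 = 55.4% → Program B
The mentoring program wins each risk group but Program B wins overall — the comparison reverses. The mentoring program's participants skew toward high-risk, which has a lower base rate.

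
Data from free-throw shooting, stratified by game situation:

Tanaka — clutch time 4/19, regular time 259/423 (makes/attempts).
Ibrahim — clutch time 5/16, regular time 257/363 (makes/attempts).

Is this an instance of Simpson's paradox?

Clutch time: Tanaka 4/19 = 21.1%, Ibrahim 5/16 = 31.2% → Ibrahim
Regular time: Tanaka 259/423 = 61.2%, Ibrahim 257/363 = 70.8% → Ibrahim
Overall: Tanaka 263/442 = 59.5%, Ibrahim 262/379 = 69.1% → Ibrahim
Ibrahim wins overall and in every game group — no reversal.

No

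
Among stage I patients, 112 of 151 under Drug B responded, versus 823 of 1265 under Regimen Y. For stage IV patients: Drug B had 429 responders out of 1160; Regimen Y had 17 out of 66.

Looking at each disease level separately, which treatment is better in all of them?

Drug B

Stage I: Drug B 112/151 = 74.2%, Regimen Y 823/1265 = 65.1% → Drug B
Stage IV: Drug B 429/1160 = 37.0%, Regimen Y 17/66 = 25.8% → Drug B
Drug B has the higher rate in both groups.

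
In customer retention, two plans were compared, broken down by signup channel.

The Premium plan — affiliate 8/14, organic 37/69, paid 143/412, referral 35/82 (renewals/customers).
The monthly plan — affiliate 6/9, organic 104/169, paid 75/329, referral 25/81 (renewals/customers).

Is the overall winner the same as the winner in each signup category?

Affiliate: the Premium plan 8/14 = 57.1%, the monthly plan 6/9 = 66.7% → the monthly plan
Organic: the Premium plan 37/69 = 53.6%, the monthly plan 104/169 = 61.5% → the monthly plan
Paid: the Premium plan 143/412 = 34.7%, the monthly plan 75/329 = 22.8% → the Premium plan
Referral: the Premium plan 35/82 = 42.7%, the monthly plan 25/81 = 30.9% → the Premium plan
Overall: the Premium plan 223/577 = 38.6%, the monthly plan 210/588 = 35.7% → the Premium plan
Neither sweeps: the Premium plan wins 2 of 4 groups, the monthly plan wins 2. The Premium plan wins overall but not every group — no Simpson reversal.

No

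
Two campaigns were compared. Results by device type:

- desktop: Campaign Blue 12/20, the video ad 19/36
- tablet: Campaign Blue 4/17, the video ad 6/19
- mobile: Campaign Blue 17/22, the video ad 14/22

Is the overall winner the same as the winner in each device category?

Desktop: Campaign Blue 12/20 = 60.0%, the video ad 19/36 = 52.8% → Campaign Blue
Tablet: Campaign Blue 4/17 = 23.5%, the video ad 6/19 = 31.6% → the video ad
Mobile: Campaign Blue 17/22 = 77.3%, the video ad 14/22 = 63.6% → Campaign Blue
Overall: Campaign Blue 33/59 = 55.9%, the video ad 39/77 = 50.6% → Campaign Blue
Neither sweeps: Campaign Blue wins 2 of 3 groups, the video ad wins 1. Campaign Blue wins overall but not every group — no Simpson reversal.

No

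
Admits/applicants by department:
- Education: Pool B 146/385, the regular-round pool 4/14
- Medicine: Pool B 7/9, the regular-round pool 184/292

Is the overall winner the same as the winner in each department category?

Education: Pool B 146/385 = 37.9%, the regular-round pool 4/14 = 28.6% → Pool B
Medicine: Pool B 7/9 = 77.8%, the regular-round pool 184/292 = 63.0% → Pool B
Overall: Pool B 153/394 = 38.8%, the regular-round pool 188/306 = 61.4% → the regular-round pool
Pool B wins each department group but the regular-round pool wins overall — the comparison reverses. Pool B's applicants skew toward Education, which has a lower base rate.

No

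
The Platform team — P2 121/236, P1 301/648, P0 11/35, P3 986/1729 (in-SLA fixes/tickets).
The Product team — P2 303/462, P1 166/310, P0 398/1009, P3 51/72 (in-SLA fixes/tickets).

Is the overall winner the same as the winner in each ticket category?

P2: the Platform team 121/236 = 51.3%, the Product team 303/462 = 65.6% → the Product team
P1: the Platform team 301/648 = 46.5%, the Product team 166/310 = 53.5% → the Product team
P0: the Platform team 11/35 = 31.4%, the Product team 398/1009 = 39.4% → the Product team
P3: the Platform team 986/1729 = 57.0%, the Product team 51/72 = 70.8% → the Product team
Overall: the Platform team 1419/2648 = 53.6%, the Product team 918/1853 = 49.5% → the Platform team
The Product team wins each ticket group but the Platform team wins overall — the comparison reverses. The Product team's tickets skew toward P0, which has a lower base rate.

No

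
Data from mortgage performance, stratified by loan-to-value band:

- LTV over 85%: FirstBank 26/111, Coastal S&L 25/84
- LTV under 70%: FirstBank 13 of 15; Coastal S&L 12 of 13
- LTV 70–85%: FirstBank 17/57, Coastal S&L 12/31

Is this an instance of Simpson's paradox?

No

LTV over 85%: FirstBank 26/111 = 23.4%, Coastal S&L 25/84 = 29.8% → Coastal S&L
LTV under 70%: FirstBank 13/15 = 86.7%, Coastal S&L 12/13 = 92.3% → Coastal S&L
LTV 70–85%: FirstBank 17/57 = 29.8%, Coastal S&L 12/31 = 38.7% → Coastal S&L
Overall: FirstBank 56/183 = 30.6%, Coastal S&L 49/128 = 38.3% → Coastal S&L
Coastal S&L wins overall and in every loan-to-value group — no reversal.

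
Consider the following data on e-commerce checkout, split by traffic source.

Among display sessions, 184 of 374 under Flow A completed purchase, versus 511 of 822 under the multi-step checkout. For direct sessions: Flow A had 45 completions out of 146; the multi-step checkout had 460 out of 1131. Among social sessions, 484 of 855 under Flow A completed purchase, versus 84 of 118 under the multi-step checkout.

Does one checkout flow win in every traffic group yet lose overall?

Yes

Display: Flow A 184/374 = 49.2%, the multi-step checkout 511/822 = 62.2% → the multi-step checkout
Direct: Flow A 45/146 = 30.8%, the multi-step checkout 460/1131 = 40.7% → the multi-step checkout
Social: Flow A 484/855 = 56.6%, the multi-step checkout 84/118 = 71.2% → the multi-step checkout
Overall: Flow A 713/1375 = 51.9%, the multi-step checkout 1055/2071 = 50.9% → Flow A
The multi-step checkout wins each traffic group but Flow A wins overall — the comparison reverses. The multi-step checkout's sessions skew toward direct, which has a lower base rate.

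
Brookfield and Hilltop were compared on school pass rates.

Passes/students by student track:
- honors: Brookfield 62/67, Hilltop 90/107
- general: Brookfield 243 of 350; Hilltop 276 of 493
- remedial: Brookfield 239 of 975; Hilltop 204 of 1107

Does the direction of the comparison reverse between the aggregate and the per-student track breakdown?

Honors: Brookfield 62/67 = 92.5%, Hilltop 90/107 = 84.1% → Brookfield
General: Brookfield 243/350 = 69.4%, Hilltop 276/493 = 56.0% → Brookfield
Remedial: Brookfield 239/975 = 24.5%, Hilltop 204/1107 = 18.4% → Brookfield
Overall: Brookfield 544/1392 = 39.1%, Hilltop 570/1707 = 33.4% → Brookfield
Brookfield wins overall and in every student group — no reversal.

No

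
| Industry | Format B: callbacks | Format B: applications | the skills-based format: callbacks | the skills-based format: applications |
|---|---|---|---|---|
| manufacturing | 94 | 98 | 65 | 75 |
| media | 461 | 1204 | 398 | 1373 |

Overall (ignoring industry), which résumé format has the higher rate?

Format B

Manufacturing: Format B 94/98 = 95.9%, the skills-based format 65/75 = 86.7% → Format B
Media: Format B 461/1204 = 38.3%, the skills-based format 398/1373 = 29.0% → Format B
Overall: Format B 555/1302 = 42.6%, the skills-based format 463/1448 = 32.0% → Format B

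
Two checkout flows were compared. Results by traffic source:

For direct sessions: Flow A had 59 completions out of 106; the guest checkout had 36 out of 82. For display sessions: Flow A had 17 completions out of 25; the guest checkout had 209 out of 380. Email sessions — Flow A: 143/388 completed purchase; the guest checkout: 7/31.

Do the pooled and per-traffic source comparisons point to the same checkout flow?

Direct: Flow A 59/106 = 55.7%, the guest checkout 36/82 = 43.9% → Flow A
Display: Flow A 17/25 = 68.0%, the guest checkout 209/380 = 55.0% → Flow A
Email: Flow A 143/388 = 36.9%, the guest checkout 7/31 = 22.6% → Flow A
Overall: Flow A 219/519 = 42.2%, the guest checkout 252/493 = 51.1% → the guest checkout
Flow A wins each traffic group but the guest checkout wins overall — the comparison reverses. Flow A's sessions skew toward email, which has a lower base rate.

No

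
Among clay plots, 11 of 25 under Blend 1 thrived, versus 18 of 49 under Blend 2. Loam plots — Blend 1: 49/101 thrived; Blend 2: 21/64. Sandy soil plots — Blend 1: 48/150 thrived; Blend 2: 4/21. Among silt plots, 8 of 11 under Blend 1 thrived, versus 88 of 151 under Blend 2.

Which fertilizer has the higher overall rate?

Blend 2

Clay: Blend 1 11/25 = 44.0%, Blend 2 18/49 = 36.7% → Blend 1
Loam: Blend 1 49/101 = 48.5%, Blend 2 21/64 = 32.8% → Blend 1
Sandy soil: Blend 1 48/150 = 32.0%, Blend 2 4/21 = 19.0% → Blend 1
Silt: Blend 1 8/11 = 72.7%, Blend 2 88/151 = 58.3% → Blend 1
Overall: Blend 1 116/287 = 40.4%, Blend 2 131/285 = 46.0% → Blend 2
(Blend 1 wins every soil group but Blend 2 wins overall — Blend 1's plots skew toward the low-rate sandy soil group.)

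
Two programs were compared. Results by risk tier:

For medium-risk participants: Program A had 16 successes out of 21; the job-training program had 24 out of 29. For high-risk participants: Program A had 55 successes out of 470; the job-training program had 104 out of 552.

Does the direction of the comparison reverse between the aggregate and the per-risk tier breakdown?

No

Medium-risk: Program A 16/21 = 76.2%, the job-training program 24/29 = 82.8% → the job-training program
High-risk: Program A 55/470 = 11.7%, the job-training program 104/552 = 18.8% → the job-training program
Overall: Program A 71/491 = 14.5%, the job-training program 128/581 = 22.0% → the job-training program
The job-training program wins overall and in every risk group — no reversal.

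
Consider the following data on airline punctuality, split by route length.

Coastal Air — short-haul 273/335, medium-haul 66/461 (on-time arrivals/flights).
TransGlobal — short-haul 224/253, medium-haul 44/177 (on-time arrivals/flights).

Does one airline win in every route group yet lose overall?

No

Short-haul: Coastal Air 273/335 = 81.5%, TransGlobal 224/253 = 88.5% → TransGlobal
Medium-haul: Coastal Air 66/461 = 14.3%, TransGlobal 44/177 = 24.9% → TransGlobal
Overall: Coastal Air 339/796 = 42.6%, TransGlobal 268/430 = 62.3% → TransGlobal
TransGlobal wins overall and in every route group — no reversal.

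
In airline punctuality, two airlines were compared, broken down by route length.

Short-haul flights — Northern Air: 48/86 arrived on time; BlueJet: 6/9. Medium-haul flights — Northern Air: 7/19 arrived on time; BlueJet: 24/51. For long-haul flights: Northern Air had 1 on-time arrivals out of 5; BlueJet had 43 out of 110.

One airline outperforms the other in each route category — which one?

BlueJet

Short-haul: Northern Air 48/86 = 55.8%, BlueJet 6/9 = 66.7% → BlueJet
Medium-haul: Northern Air 7/19 = 36.8%, BlueJet 24/51 = 47.1% → BlueJet
Long-haul: Northern Air 1/5 = 20.0%, BlueJet 43/110 = 39.1% → BlueJet
BlueJet has the higher rate in all 3 groups.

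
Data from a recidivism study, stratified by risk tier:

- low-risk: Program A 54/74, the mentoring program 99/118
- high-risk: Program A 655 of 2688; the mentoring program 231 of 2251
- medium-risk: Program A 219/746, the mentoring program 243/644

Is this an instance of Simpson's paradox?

No

Low-risk: Program A 54/74 = 73.0%, the mentoring program 99/118 = 83.9% → the mentoring program
High-risk: Program A 655/2688 = 24.4%, the mentoring program 231/2251 = 10.3% → Program A
Medium-risk: Program A 219/746 = 29.4%, the mentoring program 243/644 = 37.7% → the mentoring program
Overall: Program A 928/3508 = 26.5%, the mentoring program 573/3013 = 19.0% → Program A
Neither sweeps: Program A wins 1 of 3 groups, the mentoring program wins 2. Program A wins overall but not every group — no Simpson reversal.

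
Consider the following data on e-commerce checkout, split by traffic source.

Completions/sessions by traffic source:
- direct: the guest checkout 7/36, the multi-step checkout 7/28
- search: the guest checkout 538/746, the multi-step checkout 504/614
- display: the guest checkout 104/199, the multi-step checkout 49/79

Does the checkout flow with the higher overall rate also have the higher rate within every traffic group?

Direct: the guest checkout 7/36 = 19.4%, the multi-step checkout 7/28 = 25.0% → the multi-step checkout
Search: the guest checkout 538/746 = 72.1%, the multi-step checkout 504/614 = 82.1% → the multi-step checkout
Display: the guest checkout 104/199 = 52.3%, the multi-step checkout 49/79 = 62.0% → the multi-step checkout
Overall: the guest checkout 649/981 = 66.2%, the multi-step checkout 560/721 = 77.7% → the multi-step checkout
The multi-step checkout wins overall and in every traffic group — no reversal.

Yes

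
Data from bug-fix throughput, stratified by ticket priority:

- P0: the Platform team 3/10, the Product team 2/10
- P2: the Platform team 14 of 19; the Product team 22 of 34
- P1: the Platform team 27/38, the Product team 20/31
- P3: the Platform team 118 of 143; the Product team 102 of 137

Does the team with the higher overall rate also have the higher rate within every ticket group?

P0: the Platform team 3/10 = 30.0%, the Product team 2/10 = 20.0% → the Platform team
P2: the Platform team 14/19 = 73.7%, the Product team 22/34 = 64.7% → the Platform team
P1: the Platform team 27/38 = 71.1%, the Product team 20/31 = 64.5% → the Platform team
P3: the Platform team 118/143 = 82.5%, the Product team 102/137 = 74.5% → the Platform team
Overall: the Platform team 162/210 = 77.1%, the Product team 146/212 = 68.9% → the Platform team
The Platform team wins overall and in every ticket group — no reversal.

Yes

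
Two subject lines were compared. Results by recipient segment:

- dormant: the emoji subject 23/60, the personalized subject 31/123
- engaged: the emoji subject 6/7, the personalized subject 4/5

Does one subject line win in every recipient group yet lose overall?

No

Dormant: the emoji subject 23/60 = 38.3%, the personalized subject 31/123 = 25.2% → the emoji subject
Engaged: the emoji subject 6/7 = 85.7%, the personalized subject 4/5 = 80.0% → the emoji subject
Overall: the emoji subject 29/67 = 43.3%, the personalized subject 35/128 = 27.3% → the emoji subject
The emoji subject wins overall and in every recipient group — no reversal.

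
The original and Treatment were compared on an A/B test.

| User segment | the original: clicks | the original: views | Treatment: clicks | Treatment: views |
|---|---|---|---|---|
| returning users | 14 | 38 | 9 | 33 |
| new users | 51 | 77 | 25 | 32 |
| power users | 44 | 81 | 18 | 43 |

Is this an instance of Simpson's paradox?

No

Returning users: the original 14/38 = 36.8%, Treatment 9/33 = 27.3% → the original
New users: the original 51/77 = 66.2%, Treatment 25/32 = 78.1% → Treatment
Power users: the original 44/81 = 54.3%, Treatment 18/43 = 41.9% → the original
Overall: the original 109/196 = 55.6%, Treatment 52/108 = 48.1% → the original
Neither sweeps: the original wins 2 of 3 groups, Treatment wins 1. The original wins overall but not every group — no Simpson reversal.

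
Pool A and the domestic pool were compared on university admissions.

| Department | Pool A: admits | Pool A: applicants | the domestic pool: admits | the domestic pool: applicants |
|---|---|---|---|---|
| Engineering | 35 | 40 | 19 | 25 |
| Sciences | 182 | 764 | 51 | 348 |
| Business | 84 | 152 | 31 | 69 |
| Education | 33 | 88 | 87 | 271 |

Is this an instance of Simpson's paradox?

No

Engineering: Pool A 35/40 = 87.5%, the domestic pool 19/25 = 76.0% → Pool A
Sciences: Pool A 182/764 = 23.8%, the domestic pool 51/348 = 14.7% → Pool A
Business: Pool A 84/152 = 55.3%, the domestic pool 31/69 = 44.9% → Pool A
Education: Pool A 33/88 = 37.5%, the domestic pool 87/271 = 32.1% → Pool A
Overall: Pool A 334/1044 = 32.0%, the domestic pool 188/713 = 26.4% → Pool A
Pool A wins overall and in every department group — no reversal.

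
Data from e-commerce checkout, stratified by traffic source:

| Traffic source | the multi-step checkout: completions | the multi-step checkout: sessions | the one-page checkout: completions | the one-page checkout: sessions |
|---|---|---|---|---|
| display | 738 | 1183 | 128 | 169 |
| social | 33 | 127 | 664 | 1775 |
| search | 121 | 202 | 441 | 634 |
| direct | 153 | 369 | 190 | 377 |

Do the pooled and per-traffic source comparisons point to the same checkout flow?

No

Display: the multi-step checkout 738/1183 = 62.4%, the one-page checkout 128/169 = 75.7% → the one-page checkout
Social: the multi-step checkout 33/127 = 26.0%, the one-page checkout 664/1775 = 37.4% → the one-page checkout
Search: the multi-step checkout 121/202 = 59.9%, the one-page checkout 441/634 = 69.6% → the one-page checkout
Direct: the multi-step checkout 153/369 = 41.5%, the one-page checkout 190/377 = 50.4% → the one-page checkout
Overall: the multi-step checkout 1045/1881 = 55.6%, the one-page checkout 1423/2955 = 48.2% → the multi-step checkout
The one-page checkout wins each traffic group but the multi-step checkout wins overall — the comparison reverses. The one-page checkout's sessions skew toward social, which has a lower base rate.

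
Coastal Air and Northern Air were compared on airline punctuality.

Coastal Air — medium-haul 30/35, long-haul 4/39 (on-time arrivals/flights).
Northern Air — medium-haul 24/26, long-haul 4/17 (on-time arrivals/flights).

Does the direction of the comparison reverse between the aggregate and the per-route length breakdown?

Medium-haul: Coastal Air 30/35 = 85.7%, Northern Air 24/26 = 92.3% → Northern Air
Long-haul: Coastal Air 4/39 = 10.3%, Northern Air 4/17 = 23.5% → Northern Air
Overall: Coastal Air 34/74 = 45.9%, Northern Air 28/43 = 65.1% → Northern Air
Northern Air wins overall and in every route group — no reversal.

No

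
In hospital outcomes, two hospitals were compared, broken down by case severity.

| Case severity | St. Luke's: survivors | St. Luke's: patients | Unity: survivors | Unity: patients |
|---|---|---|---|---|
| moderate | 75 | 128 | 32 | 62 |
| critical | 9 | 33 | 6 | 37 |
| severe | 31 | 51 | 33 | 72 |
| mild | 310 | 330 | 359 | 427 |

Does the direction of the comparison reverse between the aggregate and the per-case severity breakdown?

Moderate: St. Luke's 75/128 = 58.6%, Unity 32/62 = 51.6% → St. Luke's
Critical: St. Luke's 9/33 = 27.3%, Unity 6/37 = 16.2% → St. Luke's
Severe: St. Luke's 31/51 = 60.8%, Unity 33/72 = 45.8% → St. Luke's
Mild: St. Luke's 310/330 = 93.9%, Unity 359/427 = 84.1% → St. Luke's
Overall: St. Luke's 425/542 = 78.4%, Unity 430/598 = 71.9% → St. Luke's
St. Luke's wins overall and in every case group — no reversal.

No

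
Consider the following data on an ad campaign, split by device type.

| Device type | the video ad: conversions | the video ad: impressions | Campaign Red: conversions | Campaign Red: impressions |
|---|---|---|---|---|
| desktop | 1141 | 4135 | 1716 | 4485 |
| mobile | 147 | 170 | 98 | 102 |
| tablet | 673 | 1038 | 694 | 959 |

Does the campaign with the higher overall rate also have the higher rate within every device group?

Desktop: the video ad 1141/4135 = 27.6%, Campaign Red 1716/4485 = 38.3% → Campaign Red
Mobile: the video ad 147/170 = 86.5%, Campaign Red 98/102 = 96.1% → Campaign Red
Tablet: the video ad 673/1038 = 64.8%, Campaign Red 694/959 = 72.4% → Campaign Red
Overall: the video ad 1961/5343 = 36.7%, Campaign Red 2508/5546 = 45.2% → Campaign Red
Campaign Red wins overall and in every device group — no reversal.

Yes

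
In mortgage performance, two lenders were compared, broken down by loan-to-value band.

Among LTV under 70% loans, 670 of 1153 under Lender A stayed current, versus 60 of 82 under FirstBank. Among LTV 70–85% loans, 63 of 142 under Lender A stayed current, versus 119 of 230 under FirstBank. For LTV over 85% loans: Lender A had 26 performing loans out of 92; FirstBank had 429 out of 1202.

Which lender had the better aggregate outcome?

LTV under 70%: Lender A 670/1153 = 58.1%, FirstBank 60/82 = 73.2% → FirstBank
LTV 70–85%: Lender A 63/142 = 44.4%, FirstBank 119/230 = 51.7% → FirstBank
LTV over 85%: Lender A 26/92 = 28.3%, FirstBank 429/1202 = 35.7% → FirstBank
Overall: Lender A 759/1387 = 54.7%, FirstBank 608/1514 = 40.2% → Lender A
(FirstBank wins every loan-to-value group but Lender A wins overall — FirstBank's loans skew toward the low-rate LTV over 85% group.)

Lender A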